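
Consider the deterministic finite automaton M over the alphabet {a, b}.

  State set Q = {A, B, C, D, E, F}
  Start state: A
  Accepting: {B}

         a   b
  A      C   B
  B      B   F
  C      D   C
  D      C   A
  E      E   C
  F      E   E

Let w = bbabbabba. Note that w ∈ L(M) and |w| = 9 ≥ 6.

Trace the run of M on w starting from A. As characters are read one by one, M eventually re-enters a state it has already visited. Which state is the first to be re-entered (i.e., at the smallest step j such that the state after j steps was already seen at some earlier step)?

C

Run of M on w = b b a b b a b b a:
  step 0: A  (start)
  step 1: B  (read b: A→B)
  step 2: F  (read b: B→F)
  step 3: E  (read a: F→E)
  step 4: C  (read b: E→C)
  step 5: C  (read b: C→C)   ← first repeat (C seen earlier)
  step 6: D  (read a: C→D)
  step 7: A  (read b: D→A)
  step 8: B  (read b: A→B)
  step 9: B  (read a: B→B)

The earliest repeat is at step j = 5: M is in C, which it already visited at step i = 4.
Pumping length from the standard proof: p = 6 (the number of states). The repeated state found above gives |xy| = j ≤ 6 and |y| = j − i ≥ 1.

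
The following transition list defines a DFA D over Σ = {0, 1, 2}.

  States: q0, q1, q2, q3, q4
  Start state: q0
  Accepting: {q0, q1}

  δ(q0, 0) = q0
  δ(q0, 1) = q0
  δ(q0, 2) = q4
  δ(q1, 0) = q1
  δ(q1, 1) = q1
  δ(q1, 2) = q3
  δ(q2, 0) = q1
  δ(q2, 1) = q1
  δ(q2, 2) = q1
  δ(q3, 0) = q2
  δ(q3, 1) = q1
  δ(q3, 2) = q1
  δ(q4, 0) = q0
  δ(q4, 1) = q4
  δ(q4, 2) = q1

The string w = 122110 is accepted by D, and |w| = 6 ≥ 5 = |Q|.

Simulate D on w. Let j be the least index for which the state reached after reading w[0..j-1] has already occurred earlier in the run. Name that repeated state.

State sequence: q0 -1-> q0 -2-> q4 -2-> q1 -1-> q1 -1-> q1 -0-> q1
First repeat at step 1: q0 was already visited.

The earliest repeat is at step j = 1: D is in q0, which it already visited at step i = 0.
The DFA has 5 states, so the proof of the pumping lemma guarantees a repeated state among the first 5+1 visited; the segment between the two visits is the pumpable y.

q0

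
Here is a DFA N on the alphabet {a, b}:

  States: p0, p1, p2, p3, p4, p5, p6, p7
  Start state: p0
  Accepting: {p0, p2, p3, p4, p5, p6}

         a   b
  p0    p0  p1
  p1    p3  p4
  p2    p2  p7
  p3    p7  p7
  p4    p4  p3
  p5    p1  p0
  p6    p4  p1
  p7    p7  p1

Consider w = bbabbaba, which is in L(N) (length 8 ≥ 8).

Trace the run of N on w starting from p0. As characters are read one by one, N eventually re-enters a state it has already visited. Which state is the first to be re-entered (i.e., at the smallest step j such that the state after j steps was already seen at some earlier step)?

p4

Run of N on w = b b a b b a b a:
  step 0: p0  (start)
  step 1: p1  (read b: p0→p1)
  step 2: p4  (read b: p1→p4)
  step 3: p4  (read a: p4→p4)   ← first repeat (p4 seen earlier)
  step 4: p3  (read b: p4→p3)
  step 5: p7  (read b: p3→p7)
  step 6: p7  (read a: p7→p7)
  step 7: p1  (read b: p7→p1)
  step 8: p3  (read a: p1→p3)

The earliest repeat is at step j = 3: N is in p4, which it already visited at step i = 2.
With |Q| = 8, pigeonhole forces a state repeat no later than step 8; the substring read between the first and second visits to that state can be pumped.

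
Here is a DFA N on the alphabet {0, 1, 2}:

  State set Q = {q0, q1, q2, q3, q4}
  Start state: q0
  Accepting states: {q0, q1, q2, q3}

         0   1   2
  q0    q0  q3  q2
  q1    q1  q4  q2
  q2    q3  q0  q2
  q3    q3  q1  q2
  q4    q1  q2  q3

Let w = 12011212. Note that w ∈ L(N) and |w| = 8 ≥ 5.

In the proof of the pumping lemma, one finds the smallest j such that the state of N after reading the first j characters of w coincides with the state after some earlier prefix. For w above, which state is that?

Run of N on w = 1 2 0 1 1 2 1 2:
  step 0: q0  (start)
  step 1: q3  (read 1: q0→q3)
  step 2: q2  (read 2: q3→q2)
  step 3: q3  (read 0: q2→q3)   ← first repeat (q3 seen earlier)
  step 4: q1  (read 1: q3→q1)
  step 5: q4  (read 1: q1→q4)
  step 6: q3  (read 2: q4→q3)
  step 7: q1  (read 1: q3→q1)
  step 8: q2  (read 2: q1→q2)

The earliest repeat is at step j = 3: N is in q3, which it already visited at step i = 1.
Pumping length from the standard proof: p = 5 (the number of states). The repeated state found above gives |xy| = j ≤ 5 and |y| = j − i ≥ 1.

q3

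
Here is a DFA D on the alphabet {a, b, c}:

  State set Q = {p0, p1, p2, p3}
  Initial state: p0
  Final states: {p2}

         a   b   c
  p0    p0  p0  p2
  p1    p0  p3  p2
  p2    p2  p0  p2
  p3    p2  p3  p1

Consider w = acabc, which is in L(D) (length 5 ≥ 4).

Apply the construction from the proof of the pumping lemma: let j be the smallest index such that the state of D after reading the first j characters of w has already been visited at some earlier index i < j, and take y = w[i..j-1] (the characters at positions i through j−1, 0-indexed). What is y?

a

State sequence: p0 -a-> p0 -c-> p2 -a-> p2 -b-> p0 -c-> p2
First repeat at step 1: p0 was already visited.

So i = 0, j = 1, giving x = w[0:0] = ε, y = w[0:1] = a, z = w[1:5] = cabc.
Check: |xy| = 1 ≤ 4 and |y| = 1 ≥ 1. Reading y takes D from p0 back to p0, so every xyⁱz is accepted.
The DFA has 4 states, so the proof of the pumping lemma guarantees a repeated state among the first 4+1 visited; the segment between the two visits is the pumpable y.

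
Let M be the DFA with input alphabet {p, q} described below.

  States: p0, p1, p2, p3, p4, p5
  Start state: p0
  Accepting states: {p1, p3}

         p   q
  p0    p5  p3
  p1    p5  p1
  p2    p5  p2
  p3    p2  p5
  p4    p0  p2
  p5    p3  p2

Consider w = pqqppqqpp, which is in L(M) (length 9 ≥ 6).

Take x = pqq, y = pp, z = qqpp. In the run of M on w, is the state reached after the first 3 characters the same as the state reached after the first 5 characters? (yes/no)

Run of M on the first 5 characters of w = p q q p p:
  step 0: p0  (start)
  step 1: p5  (read p: p0→p5)
  step 2: p2  (read q: p5→p2)
  step 3: p2  (read q: p2→p2)
  step 4: p5  (read p: p2→p5)
  step 5: p3  (read p: p5→p3)

After x (step 3): p2. After xy (step 5): p3.
They differ (p2 ≠ p3), so y is not a cycle from the state after x; this split is not the one the pumping-lemma construction produces, and pumping y need not keep the string in L(M).

no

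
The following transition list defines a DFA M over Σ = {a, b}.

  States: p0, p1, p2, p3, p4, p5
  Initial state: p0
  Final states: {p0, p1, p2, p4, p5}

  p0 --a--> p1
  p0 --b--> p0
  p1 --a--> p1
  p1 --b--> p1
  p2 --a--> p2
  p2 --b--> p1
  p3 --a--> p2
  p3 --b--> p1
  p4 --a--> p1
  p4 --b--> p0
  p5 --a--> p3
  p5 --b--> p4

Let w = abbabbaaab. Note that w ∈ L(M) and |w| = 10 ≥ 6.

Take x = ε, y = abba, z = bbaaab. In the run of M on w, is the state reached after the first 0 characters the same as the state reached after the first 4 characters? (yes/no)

Run of M on the first 4 characters of w = a b b a:
  step 0: p0  (start)
  step 1: p1  (read a: p0→p1)
  step 2: p1  (read b: p1→p1)
  step 3: p1  (read b: p1→p1)
  step 4: p1  (read a: p1→p1)

After x (step 0): p0. After xy (step 4): p1.
They differ (p0 ≠ p1), so y is not a cycle from the state after x; this split is not the one the pumping-lemma construction produces, and pumping y need not keep the string in L(M).

no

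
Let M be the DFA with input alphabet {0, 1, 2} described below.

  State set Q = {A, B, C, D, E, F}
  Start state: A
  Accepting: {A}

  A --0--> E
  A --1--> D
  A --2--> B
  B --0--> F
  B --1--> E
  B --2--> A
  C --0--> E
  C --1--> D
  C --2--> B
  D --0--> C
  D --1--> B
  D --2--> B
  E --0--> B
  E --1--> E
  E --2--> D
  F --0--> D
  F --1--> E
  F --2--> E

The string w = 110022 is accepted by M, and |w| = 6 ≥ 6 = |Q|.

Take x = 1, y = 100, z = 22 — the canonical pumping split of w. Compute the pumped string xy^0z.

xy⁰z = xz = 1·22 = 122.
Reading y = 100 takes M from D back to D, so after x the machine is still in D, and z then leads to the accepting state A. Hence 122 ∈ L(M).

122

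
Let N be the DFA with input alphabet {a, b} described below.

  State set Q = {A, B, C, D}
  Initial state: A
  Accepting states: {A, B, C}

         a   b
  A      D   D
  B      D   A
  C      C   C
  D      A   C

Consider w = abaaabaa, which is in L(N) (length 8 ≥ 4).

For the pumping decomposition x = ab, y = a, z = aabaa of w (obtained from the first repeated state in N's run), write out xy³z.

xy^3z = ab·a·a·a·aabaa = abaaaaabaa.
Reading y = a takes N from C back to C, so after x·y·y·y the machine is still in C, and z then leads to the accepting state C. Hence abaaaaabaa ∈ L(N).

abaaaaabaa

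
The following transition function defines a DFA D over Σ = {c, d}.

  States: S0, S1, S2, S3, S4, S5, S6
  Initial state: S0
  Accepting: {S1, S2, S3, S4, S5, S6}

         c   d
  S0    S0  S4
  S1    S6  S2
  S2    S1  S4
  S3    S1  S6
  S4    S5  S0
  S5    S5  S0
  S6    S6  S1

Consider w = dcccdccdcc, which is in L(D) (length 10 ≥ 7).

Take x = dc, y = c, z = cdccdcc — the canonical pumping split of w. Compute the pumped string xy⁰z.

dccdccdcc

xy⁰z = xz = dc·cdccdcc = dccdccdcc.
Reading y = c takes D from S5 back to S5, so after x the machine is still in S5, and z then leads to the accepting state S5. Hence dccdccdcc ∈ L(D).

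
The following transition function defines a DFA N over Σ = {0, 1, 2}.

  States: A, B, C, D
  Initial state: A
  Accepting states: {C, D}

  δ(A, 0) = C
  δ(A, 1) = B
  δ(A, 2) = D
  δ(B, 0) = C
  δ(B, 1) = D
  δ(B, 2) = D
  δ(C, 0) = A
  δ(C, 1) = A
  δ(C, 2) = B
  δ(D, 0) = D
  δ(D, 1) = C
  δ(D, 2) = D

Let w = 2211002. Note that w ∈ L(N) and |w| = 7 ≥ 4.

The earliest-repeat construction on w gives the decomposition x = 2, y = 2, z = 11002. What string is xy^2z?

xy^2z = 2·2·2·11002 = 22211002.
Reading y = 2 takes N from D back to D, so after x·y·y the machine is still in D, and z then leads to the accepting state D. Hence 22211002 ∈ L(N).

22211002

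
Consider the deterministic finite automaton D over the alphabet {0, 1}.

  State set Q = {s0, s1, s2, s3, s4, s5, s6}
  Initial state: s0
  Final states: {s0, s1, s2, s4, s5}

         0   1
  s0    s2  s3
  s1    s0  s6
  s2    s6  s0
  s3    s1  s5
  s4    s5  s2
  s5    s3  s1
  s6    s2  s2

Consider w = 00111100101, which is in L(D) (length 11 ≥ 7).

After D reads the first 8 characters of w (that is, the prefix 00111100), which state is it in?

s1

Run of D on the first 8 characters of w = 0 0 1 1 1 1 0 0:
  step 0: s0  (start)
  step 1: s2  (read 0: s0→s2)
  step 2: s6  (read 0: s2→s6)
  step 3: s2  (read 1: s6→s2)
  step 4: s0  (read 1: s2→s0)
  step 5: s3  (read 1: s0→s3)
  step 6: s5  (read 1: s3→s5)
  step 7: s3  (read 0: s5→s3)
  step 8: s1  (read 0: s3→s1)

After reading 8 characters, D is in state s1.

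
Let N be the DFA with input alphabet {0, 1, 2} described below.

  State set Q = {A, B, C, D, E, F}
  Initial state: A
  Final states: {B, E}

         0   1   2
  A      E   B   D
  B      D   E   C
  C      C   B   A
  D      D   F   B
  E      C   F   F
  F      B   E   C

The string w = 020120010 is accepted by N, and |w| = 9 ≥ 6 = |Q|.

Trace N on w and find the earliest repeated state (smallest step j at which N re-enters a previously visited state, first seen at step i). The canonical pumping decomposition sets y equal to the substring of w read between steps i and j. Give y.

201

State sequence: A -0-> E -2-> F -0-> B -1-> E -2-> F -0-> B -0-> D -1-> F -0-> B
First repeat at step 4: E was already visited.

So i = 1, j = 4, giving x = w[0:1] = 0, y = w[1:4] = 201, z = w[4:9] = 20010.
Check: |xy| = 4 ≤ 6 and |y| = 3 ≥ 1. Reading y takes N from E back to E, so every xyⁱz is accepted.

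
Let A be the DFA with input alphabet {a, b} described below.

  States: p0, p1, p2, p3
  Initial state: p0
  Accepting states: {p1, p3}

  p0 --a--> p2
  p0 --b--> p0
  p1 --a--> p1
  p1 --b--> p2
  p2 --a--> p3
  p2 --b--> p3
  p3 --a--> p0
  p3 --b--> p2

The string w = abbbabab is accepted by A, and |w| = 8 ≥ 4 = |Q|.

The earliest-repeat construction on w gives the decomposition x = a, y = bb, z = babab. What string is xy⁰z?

xy⁰z = xz = a·babab = ababab.
Reading y = bb takes A from p2 back to p2, so after x the machine is still in p2, and z then leads to the accepting state p3. Hence ababab ∈ L(A).

ababab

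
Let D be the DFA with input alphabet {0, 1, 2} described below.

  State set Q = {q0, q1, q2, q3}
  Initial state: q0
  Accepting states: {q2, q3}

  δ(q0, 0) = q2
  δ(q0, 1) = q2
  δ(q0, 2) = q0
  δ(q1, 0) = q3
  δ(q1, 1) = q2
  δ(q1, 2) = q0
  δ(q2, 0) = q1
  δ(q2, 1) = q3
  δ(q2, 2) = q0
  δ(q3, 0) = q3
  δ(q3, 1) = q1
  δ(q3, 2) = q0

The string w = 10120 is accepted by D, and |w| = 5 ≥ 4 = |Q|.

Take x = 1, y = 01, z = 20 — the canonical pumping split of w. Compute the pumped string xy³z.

101010120

xy^3z = 1·01·01·01·20 = 101010120.
Reading y = 01 takes D from q2 back to q2, so after x·y·y·y the machine is still in q2, and z then leads to the accepting state q2. Hence 101010120 ∈ L(D).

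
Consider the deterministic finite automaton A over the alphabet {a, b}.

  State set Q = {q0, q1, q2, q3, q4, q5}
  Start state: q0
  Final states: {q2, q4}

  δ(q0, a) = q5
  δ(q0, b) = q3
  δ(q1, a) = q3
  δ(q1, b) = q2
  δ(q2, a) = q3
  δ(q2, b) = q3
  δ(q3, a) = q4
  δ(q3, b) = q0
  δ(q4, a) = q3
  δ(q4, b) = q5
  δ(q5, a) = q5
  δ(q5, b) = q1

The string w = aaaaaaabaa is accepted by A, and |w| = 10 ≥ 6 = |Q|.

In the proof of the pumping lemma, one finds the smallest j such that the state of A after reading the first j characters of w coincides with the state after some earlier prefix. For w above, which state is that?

State sequence: q0 -a-> q5 -a-> q5 -a-> q5 -a-> q5 -a-> q5 -a-> q5 -a-> q5 -b-> q1 -a-> q3 -a-> q4
First repeat at step 2: q5 was already visited.

The earliest repeat is at step j = 2: A is in q5, which it already visited at step i = 1.

q5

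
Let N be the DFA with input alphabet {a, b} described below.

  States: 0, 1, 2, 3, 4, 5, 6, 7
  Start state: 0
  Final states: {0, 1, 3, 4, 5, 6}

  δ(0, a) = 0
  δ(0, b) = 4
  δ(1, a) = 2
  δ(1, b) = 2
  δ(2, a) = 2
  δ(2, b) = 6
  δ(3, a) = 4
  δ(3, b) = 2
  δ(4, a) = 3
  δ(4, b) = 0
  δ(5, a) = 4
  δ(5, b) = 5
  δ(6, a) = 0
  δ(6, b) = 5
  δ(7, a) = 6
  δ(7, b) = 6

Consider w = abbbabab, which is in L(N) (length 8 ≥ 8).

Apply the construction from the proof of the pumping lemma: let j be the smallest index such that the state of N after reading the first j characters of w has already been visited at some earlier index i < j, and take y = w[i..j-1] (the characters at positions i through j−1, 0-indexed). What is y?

a

State sequence: 0 -a-> 0 -b-> 4 -b-> 0 -b-> 4 -a-> 3 -b-> 2 -a-> 2 -b-> 6
First repeat at step 1: 0 was already visited.

So i = 0, j = 1, giving x = w[0:0] = ε, y = w[0:1] = a, z = w[1:8] = bbbabab.
Check: |xy| = 1 ≤ 8 and |y| = 1 ≥ 1. Reading y takes N from 0 back to 0, so every xyⁱz is accepted.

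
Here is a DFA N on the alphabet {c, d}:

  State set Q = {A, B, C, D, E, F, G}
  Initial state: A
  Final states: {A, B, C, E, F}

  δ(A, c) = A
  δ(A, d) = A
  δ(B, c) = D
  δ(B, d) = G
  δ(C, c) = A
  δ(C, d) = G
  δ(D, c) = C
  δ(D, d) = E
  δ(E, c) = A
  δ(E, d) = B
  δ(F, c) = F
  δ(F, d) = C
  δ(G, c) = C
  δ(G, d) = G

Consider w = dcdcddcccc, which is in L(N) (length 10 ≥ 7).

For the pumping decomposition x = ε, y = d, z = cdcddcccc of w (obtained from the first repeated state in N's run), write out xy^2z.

ddcdcddcccc

xy^2z = ε·d·d·cdcddcccc = ddcdcddcccc.
Reading y = d takes N from A back to A, so after x·y·y the machine is still in A, and z then leads to the accepting state A. Hence ddcdcddcccc ∈ L(N).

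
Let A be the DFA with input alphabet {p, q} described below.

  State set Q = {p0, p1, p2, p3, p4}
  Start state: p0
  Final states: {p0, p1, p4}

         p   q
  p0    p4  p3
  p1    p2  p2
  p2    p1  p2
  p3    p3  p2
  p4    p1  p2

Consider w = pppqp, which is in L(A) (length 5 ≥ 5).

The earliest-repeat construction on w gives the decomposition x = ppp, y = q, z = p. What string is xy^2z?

xy^2z = ppp·q·q·p = pppqqp.
Reading y = q takes A from p2 back to p2, so after x·y·y the machine is still in p2, and z then leads to the accepting state p1. Hence pppqqp ∈ L(A).

pppqqp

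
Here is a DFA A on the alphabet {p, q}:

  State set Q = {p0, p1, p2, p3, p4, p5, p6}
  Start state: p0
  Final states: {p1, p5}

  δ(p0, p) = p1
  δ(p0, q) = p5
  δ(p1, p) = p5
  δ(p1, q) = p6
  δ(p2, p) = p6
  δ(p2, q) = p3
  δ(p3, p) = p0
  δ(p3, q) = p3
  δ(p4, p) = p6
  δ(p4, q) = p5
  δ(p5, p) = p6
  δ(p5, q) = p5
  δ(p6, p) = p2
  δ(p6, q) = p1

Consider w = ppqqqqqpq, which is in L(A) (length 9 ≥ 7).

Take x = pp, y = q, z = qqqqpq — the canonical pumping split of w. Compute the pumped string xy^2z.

ppqqqqqqpq

xy^2z = pp·q·q·qqqqpq = ppqqqqqqpq.
Reading y = q takes A from p5 back to p5, so after x·y·y the machine is still in p5, and z then leads to the accepting state p1. Hence ppqqqqqqpq ∈ L(A).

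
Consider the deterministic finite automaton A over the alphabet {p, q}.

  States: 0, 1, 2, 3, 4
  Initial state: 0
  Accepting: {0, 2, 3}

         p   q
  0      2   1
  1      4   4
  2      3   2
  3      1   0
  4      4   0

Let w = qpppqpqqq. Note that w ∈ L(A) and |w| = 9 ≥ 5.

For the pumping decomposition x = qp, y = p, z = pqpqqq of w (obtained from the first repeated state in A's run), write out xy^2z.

xy^2z = qp·p·p·pqpqqq = qppppqpqqq.
Reading y = p takes A from 4 back to 4, so after x·y·y the machine is still in 4, and z then leads to the accepting state 2. Hence qppppqpqqq ∈ L(A).

qppppqpqqq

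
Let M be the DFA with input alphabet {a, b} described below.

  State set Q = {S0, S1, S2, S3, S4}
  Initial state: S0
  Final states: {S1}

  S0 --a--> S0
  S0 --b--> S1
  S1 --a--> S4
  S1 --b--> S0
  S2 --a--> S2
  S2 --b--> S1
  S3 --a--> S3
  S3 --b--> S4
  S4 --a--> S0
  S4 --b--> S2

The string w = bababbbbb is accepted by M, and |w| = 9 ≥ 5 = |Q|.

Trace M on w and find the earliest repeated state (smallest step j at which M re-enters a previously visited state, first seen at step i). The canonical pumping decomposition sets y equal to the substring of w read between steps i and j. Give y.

a

Run of M on w = b a b a b b b b b:
  step 0: S0  (start)
  step 1: S1  (read b: S0→S1)
  step 2: S4  (read a: S1→S4)
  step 3: S2  (read b: S4→S2)
  step 4: S2  (read a: S2→S2)   ← first repeat (S2 seen earlier)
  step 5: S1  (read b: S2→S1)
  step 6: S0  (read b: S1→S0)
  step 7: S1  (read b: S0→S1)
  step 8: S0  (read b: S1→S0)
  step 9: S1  (read b: S0→S1)

So i = 3, j = 4, giving x = w[0:3] = bab, y = w[3:4] = a, z = w[4:9] = bbbbb.
Check: |xy| = 4 ≤ 5 and |y| = 1 ≥ 1. Reading y takes M from S2 back to S2, so every xyⁱz is accepted.
Since M has 5 states, any run of length ≥ 5 visits 5+1 states, so by pigeonhole some state repeats within the first 5 steps — that repeat gives the pumpable loop.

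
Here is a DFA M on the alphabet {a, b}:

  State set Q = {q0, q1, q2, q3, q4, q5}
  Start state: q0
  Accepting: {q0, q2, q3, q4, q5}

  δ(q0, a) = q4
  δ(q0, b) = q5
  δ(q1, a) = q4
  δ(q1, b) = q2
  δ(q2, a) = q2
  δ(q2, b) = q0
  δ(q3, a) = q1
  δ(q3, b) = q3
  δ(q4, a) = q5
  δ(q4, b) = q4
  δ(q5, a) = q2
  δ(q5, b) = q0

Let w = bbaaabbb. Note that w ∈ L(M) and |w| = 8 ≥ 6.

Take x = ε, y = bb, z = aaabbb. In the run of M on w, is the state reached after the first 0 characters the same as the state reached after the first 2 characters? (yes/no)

yes

Run of M on the first 2 characters of w = b b:
  step 0: q0  (start)
  step 1: q5  (read b: q0→q5)
  step 2: q0  (read b: q5→q0)

After x (step 0): q0. After xy (step 2): q0.
They match, so y = bb drives M around a cycle from q0 back to itself; pumping y any number of times keeps M in q0 before reading z, and xyⁱz ∈ L(M) for every i ≥ 0.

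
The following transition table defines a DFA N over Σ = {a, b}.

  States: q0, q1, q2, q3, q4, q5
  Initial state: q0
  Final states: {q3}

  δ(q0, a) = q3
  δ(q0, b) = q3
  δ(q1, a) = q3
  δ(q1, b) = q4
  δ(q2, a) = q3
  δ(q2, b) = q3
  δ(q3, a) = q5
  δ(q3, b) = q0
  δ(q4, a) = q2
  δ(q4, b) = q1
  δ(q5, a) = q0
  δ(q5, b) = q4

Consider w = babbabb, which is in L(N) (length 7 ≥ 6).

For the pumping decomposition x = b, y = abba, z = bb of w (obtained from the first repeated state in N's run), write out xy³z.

xy^3z = b·abba·abba·abba·bb = babbaabbaabbabb.
Reading y = abba takes N from q3 back to q3, so after x·y·y·y the machine is still in q3, and z then leads to the accepting state q3. Hence babbaabbaabbabb ∈ L(N).

babbaabbaabbabb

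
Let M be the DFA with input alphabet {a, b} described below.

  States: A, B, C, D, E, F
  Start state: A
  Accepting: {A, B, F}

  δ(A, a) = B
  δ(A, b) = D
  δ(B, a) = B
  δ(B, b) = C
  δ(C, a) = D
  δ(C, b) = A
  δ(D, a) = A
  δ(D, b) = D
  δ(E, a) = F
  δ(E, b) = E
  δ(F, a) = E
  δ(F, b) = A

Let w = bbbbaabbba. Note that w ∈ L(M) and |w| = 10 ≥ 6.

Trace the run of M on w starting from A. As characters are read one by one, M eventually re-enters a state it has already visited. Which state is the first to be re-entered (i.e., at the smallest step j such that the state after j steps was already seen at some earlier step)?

State sequence: A -b-> D -b-> D -b-> D -b-> D -a-> A -a-> B -b-> C -b-> A -b-> D -a-> A
First repeat at step 2: D was already visited.

The earliest repeat is at step j = 2: M is in D, which it already visited at step i = 1.
The DFA has 6 states, so the proof of the pumping lemma guarantees a repeated state among the first 6+1 visited; the segment between the two visits is the pumpable y.

D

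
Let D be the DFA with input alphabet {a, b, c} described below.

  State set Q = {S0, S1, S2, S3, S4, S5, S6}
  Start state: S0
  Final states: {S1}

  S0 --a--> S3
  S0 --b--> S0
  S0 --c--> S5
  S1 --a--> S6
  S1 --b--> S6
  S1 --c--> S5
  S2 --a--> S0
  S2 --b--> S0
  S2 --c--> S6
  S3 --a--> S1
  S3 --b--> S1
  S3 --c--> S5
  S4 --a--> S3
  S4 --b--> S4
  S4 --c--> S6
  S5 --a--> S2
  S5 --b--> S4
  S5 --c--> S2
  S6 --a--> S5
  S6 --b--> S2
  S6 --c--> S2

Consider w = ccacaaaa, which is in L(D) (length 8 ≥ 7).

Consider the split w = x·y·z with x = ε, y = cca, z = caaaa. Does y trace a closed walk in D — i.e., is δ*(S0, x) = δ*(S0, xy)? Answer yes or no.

State sequence: S0 -c-> S5 -c-> S2 -a-> S0

After x (step 0): S0. After xy (step 3): S0.
They match, so y = cca drives D around a cycle from S0 back to itself; pumping y any number of times keeps D in S0 before reading z, and xyⁱz ∈ L(D) for every i ≥ 0.

yes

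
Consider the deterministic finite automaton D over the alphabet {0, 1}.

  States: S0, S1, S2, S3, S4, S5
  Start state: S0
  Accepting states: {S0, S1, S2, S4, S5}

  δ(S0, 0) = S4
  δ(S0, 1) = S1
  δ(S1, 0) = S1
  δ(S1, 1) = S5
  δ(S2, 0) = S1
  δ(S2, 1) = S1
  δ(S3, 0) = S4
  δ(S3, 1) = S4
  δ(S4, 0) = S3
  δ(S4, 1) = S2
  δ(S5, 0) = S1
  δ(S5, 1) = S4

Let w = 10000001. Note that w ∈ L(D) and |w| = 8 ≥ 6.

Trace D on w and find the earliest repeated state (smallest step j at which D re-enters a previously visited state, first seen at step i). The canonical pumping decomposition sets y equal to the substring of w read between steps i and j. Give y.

0

Run of D on w = 1 0 0 0 0 0 0 1:
  step 0: S0  (start)
  step 1: S1  (read 1: S0→S1)
  step 2: S1  (read 0: S1→S1)   ← first repeat (S1 seen earlier)
  step 3: S1  (read 0: S1→S1)
  step 4: S1  (read 0: S1→S1)
  step 5: S1  (read 0: S1→S1)
  step 6: S1  (read 0: S1→S1)
  step 7: S1  (read 0: S1→S1)
  step 8: S5  (read 1: S1→S5)

So i = 1, j = 2, giving x = w[0:1] = 1, y = w[1:2] = 0, z = w[2:8] = 000001.
Check: |xy| = 2 ≤ 6 and |y| = 1 ≥ 1. Reading y takes D from S1 back to S1, so every xyⁱz is accepted.
With |Q| = 6, pigeonhole forces a state repeat no later than step 6; the substring read between the first and second visits to that state can be pumped.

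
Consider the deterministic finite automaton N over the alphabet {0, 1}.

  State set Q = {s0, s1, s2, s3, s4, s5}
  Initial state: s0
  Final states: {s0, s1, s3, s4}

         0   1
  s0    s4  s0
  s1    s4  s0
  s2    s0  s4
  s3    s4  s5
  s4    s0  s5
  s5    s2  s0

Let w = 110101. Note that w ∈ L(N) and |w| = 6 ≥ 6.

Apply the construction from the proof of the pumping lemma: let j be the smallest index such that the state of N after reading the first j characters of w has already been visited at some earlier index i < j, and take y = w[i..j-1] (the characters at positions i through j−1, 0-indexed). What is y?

State sequence: s0 -1-> s0 -1-> s0 -0-> s4 -1-> s5 -0-> s2 -1-> s4
First repeat at step 1: s0 was already visited.

So i = 0, j = 1, giving x = w[0:0] = ε, y = w[0:1] = 1, z = w[1:6] = 10101.
Check: |xy| = 1 ≤ 6 and |y| = 1 ≥ 1. Reading y takes N from s0 back to s0, so every xyⁱz is accepted.

1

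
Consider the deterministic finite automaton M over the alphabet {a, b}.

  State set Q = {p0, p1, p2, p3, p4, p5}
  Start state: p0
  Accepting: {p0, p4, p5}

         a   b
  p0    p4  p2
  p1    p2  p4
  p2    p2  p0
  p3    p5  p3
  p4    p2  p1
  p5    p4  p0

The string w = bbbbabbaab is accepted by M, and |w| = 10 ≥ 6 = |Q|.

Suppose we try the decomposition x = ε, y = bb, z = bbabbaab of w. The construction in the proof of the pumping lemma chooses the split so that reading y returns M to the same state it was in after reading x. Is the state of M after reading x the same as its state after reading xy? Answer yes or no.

Run of M on the first 2 characters of w = b b:
  step 0: p0  (start)
  step 1: p2  (read b: p0→p2)
  step 2: p0  (read b: p2→p0)

After x (step 0): p0. After xy (step 2): p0.
They match, so y = bb drives M around a cycle from p0 back to itself; pumping y any number of times keeps M in p0 before reading z, and xyⁱz ∈ L(M) for every i ≥ 0.

yes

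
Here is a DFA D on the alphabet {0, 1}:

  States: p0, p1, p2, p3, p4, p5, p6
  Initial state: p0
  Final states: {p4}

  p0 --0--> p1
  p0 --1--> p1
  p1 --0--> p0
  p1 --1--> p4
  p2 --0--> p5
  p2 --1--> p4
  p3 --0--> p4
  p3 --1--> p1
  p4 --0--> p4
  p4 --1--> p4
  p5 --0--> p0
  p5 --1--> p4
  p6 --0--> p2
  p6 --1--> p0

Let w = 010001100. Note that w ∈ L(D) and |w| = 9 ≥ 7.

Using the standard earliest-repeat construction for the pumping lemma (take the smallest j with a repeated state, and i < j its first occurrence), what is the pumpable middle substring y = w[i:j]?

0

State sequence: p0 -0-> p1 -1-> p4 -0-> p4 -0-> p4 -0-> p4 -1-> p4 -1-> p4 -0-> p4 -0-> p4
First repeat at step 3: p4 was already visited.

So i = 2, j = 3, giving x = w[0:2] = 01, y = w[2:3] = 0, z = w[3:9] = 001100.
Check: |xy| = 3 ≤ 7 and |y| = 1 ≥ 1. Reading y takes D from p4 back to p4, so every xyⁱz is accepted.
Since D has 7 states, any run of length ≥ 7 visits 7+1 states, so by pigeonhole some state repeats within the first 7 steps — that repeat gives the pumpable loop.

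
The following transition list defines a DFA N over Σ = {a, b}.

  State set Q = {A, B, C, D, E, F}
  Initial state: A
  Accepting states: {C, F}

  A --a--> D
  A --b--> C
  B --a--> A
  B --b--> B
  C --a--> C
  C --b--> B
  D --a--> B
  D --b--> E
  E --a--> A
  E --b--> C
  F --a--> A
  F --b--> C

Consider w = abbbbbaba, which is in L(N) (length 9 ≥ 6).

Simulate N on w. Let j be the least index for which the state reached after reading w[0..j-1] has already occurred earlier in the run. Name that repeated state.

B

Run of N on w = a b b b b b a b a:
  step 0: A  (start)
  step 1: D  (read a: A→D)
  step 2: E  (read b: D→E)
  step 3: C  (read b: E→C)
  step 4: B  (read b: C→B)
  step 5: B  (read b: B→B)   ← first repeat (B seen earlier)
  step 6: B  (read b: B→B)
  step 7: A  (read a: B→A)
  step 8: C  (read b: A→C)
  step 9: C  (read a: C→C)

The earliest repeat is at step j = 5: N is in B, which it already visited at step i = 4.
With |Q| = 6, pigeonhole forces a state repeat no later than step 6; the substring read between the first and second visits to that state can be pumped.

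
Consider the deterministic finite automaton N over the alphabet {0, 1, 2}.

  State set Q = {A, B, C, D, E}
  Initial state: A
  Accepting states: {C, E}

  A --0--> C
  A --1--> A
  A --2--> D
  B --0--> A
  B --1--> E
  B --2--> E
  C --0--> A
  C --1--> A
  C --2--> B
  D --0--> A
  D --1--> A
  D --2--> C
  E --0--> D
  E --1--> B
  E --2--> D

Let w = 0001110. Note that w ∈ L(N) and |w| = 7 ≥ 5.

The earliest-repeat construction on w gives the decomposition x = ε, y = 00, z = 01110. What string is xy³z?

00000001110

xy^3z = ε·00·00·00·01110 = 00000001110.
Reading y = 00 takes N from A back to A, so after x·y·y·y the machine is still in A, and z then leads to the accepting state C. Hence 00000001110 ∈ L(N).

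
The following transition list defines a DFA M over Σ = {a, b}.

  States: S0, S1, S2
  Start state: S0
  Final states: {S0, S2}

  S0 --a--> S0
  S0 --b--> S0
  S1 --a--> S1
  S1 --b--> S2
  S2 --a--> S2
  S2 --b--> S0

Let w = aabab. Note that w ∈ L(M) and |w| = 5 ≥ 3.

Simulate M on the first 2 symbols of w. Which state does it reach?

State sequence: S0 -a-> S0 -a-> S0

After reading 2 characters, M is in state S0.
(This kind of state-tracing is the core of the pumping-lemma construction: with 3 states, pigeonhole forces a repeat within the first 3 steps.)

S0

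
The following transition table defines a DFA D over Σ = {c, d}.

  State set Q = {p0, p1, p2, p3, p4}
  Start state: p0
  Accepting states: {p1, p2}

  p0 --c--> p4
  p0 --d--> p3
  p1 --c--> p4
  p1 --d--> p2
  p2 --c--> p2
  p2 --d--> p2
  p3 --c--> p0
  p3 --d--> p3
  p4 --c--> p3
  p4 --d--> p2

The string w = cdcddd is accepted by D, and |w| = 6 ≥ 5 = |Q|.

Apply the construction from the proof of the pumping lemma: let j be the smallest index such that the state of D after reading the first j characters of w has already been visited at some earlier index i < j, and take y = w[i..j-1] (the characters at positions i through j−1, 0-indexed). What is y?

Run of D on w = c d c d d d:
  step 0: p0  (start)
  step 1: p4  (read c: p0→p4)
  step 2: p2  (read d: p4→p2)
  step 3: p2  (read c: p2→p2)   ← first repeat (p2 seen earlier)
  step 4: p2  (read d: p2→p2)
  step 5: p2  (read d: p2→p2)
  step 6: p2  (read d: p2→p2)

So i = 2, j = 3, giving x = w[0:2] = cd, y = w[2:3] = c, z = w[3:6] = ddd.
Check: |xy| = 3 ≤ 5 and |y| = 1 ≥ 1. Reading y takes D from p2 back to p2, so every xyⁱz is accepted.
With |Q| = 5, pigeonhole forces a state repeat no later than step 5; the substring read between the first and second visits to that state can be pumped.

c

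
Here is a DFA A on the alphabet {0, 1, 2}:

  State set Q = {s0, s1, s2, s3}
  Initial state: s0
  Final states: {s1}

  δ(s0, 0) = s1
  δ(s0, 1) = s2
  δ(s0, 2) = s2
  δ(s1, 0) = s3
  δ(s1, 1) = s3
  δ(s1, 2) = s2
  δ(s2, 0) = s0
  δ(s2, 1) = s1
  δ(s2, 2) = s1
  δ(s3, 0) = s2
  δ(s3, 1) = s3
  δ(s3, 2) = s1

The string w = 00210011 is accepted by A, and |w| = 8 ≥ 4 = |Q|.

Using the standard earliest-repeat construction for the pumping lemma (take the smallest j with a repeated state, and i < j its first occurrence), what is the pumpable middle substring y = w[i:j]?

Run of A on w = 0 0 2 1 0 0 1 1:
  step 0: s0  (start)
  step 1: s1  (read 0: s0→s1)
  step 2: s3  (read 0: s1→s3)
  step 3: s1  (read 2: s3→s1)   ← first repeat (s1 seen earlier)
  step 4: s3  (read 1: s1→s3)
  step 5: s2  (read 0: s3→s2)
  step 6: s0  (read 0: s2→s0)
  step 7: s2  (read 1: s0→s2)
  step 8: s1  (read 1: s2→s1)

So i = 1, j = 3, giving x = w[0:1] = 0, y = w[1:3] = 02, z = w[3:8] = 10011.
Check: |xy| = 3 ≤ 4 and |y| = 2 ≥ 1. Reading y takes A from s1 back to s1, so every xyⁱz is accepted.
Since A has 4 states, any run of length ≥ 4 visits 4+1 states, so by pigeonhole some state repeats within the first 4 steps — that repeat gives the pumpable loop.

02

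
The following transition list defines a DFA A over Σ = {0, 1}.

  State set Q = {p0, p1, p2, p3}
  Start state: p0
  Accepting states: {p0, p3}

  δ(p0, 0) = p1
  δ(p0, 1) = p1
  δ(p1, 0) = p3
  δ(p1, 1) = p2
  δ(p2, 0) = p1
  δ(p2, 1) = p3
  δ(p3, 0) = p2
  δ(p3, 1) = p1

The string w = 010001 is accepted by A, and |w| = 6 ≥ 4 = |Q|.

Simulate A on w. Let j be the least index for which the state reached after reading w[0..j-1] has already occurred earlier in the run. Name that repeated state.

State sequence: p0 -0-> p1 -1-> p2 -0-> p1 -0-> p3 -0-> p2 -1-> p3
First repeat at step 3: p1 was already visited.

The earliest repeat is at step j = 3: A is in p1, which it already visited at step i = 1.
With |Q| = 4, pigeonhole forces a state repeat no later than step 4; the substring read between the first and second visits to that state can be pumped.

p1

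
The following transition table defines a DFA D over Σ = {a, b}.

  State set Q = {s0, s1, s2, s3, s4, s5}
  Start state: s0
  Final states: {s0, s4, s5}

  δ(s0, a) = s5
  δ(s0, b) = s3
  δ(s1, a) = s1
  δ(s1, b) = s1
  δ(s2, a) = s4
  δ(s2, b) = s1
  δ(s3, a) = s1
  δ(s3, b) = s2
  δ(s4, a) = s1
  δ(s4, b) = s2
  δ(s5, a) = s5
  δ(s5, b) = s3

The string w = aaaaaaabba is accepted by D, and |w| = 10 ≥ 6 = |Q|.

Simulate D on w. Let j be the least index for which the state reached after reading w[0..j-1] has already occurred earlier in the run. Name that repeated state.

s5

Run of D on w = a a a a a a a b b a:
  step 0: s0  (start)
  step 1: s5  (read a: s0→s5)
  step 2: s5  (read a: s5→s5)   ← first repeat (s5 seen earlier)
  step 3: s5  (read a: s5→s5)
  step 4: s5  (read a: s5→s5)
  step 5: s5  (read a: s5→s5)
  step 6: s5  (read a: s5→s5)
  step 7: s5  (read a: s5→s5)
  step 8: s3  (read b: s5→s3)
  step 9: s2  (read b: s3→s2)
  step 10: s4  (read a: s2→s4)

The earliest repeat is at step j = 2: D is in s5, which it already visited at step i = 1.
The DFA has 6 states, so the proof of the pumping lemma guarantees a repeated state among the first 6+1 visited; the segment between the two visits is the pumpable y.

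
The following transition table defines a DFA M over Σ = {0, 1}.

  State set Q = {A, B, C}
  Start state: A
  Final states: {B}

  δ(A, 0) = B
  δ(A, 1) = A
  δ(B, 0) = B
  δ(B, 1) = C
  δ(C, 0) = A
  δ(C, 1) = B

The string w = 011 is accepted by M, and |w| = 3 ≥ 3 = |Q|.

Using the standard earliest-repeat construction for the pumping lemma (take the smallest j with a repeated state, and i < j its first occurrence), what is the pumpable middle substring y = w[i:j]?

11

State sequence: A -0-> B -1-> C -1-> B
First repeat at step 3: B was already visited.

So i = 1, j = 3, giving x = w[0:1] = 0, y = w[1:3] = 11, z = w[3:3] = ε.
Check: |xy| = 3 ≤ 3 and |y| = 2 ≥ 1. Reading y takes M from B back to B, so every xyⁱz is accepted.
Pumping length from the standard proof: p = 3 (the number of states). The repeated state found above gives |xy| = j ≤ 3 and |y| = j − i ≥ 1.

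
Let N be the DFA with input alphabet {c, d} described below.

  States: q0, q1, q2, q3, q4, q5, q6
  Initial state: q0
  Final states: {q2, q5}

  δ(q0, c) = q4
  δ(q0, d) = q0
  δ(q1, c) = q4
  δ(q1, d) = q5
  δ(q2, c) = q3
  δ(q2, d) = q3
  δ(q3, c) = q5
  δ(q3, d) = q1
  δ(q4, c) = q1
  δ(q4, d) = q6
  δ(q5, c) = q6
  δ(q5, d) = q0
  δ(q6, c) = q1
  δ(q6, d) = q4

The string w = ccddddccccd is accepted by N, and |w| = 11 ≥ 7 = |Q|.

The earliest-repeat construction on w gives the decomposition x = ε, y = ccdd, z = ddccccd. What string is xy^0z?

xy⁰z = xz = ε·ddccccd = ddccccd.
Reading y = ccdd takes N from q0 back to q0, so after x the machine is still in q0, and z then leads to the accepting state q5. Hence ddccccd ∈ L(N).

ddccccd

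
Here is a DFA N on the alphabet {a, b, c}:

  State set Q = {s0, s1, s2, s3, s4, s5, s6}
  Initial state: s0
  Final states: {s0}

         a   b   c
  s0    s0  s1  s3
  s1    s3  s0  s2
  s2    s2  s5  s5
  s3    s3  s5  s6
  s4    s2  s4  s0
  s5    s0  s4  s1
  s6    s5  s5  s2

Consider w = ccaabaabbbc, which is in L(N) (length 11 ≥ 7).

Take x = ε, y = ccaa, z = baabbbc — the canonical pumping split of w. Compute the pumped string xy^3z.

ccaaccaaccaabaabbbc

xy^3z = ε·ccaa·ccaa·ccaa·baabbbc = ccaaccaaccaabaabbbc.
Reading y = ccaa takes N from s0 back to s0, so after x·y·y·y the machine is still in s0, and z then leads to the accepting state s0. Hence ccaaccaaccaabaabbbc ∈ L(N).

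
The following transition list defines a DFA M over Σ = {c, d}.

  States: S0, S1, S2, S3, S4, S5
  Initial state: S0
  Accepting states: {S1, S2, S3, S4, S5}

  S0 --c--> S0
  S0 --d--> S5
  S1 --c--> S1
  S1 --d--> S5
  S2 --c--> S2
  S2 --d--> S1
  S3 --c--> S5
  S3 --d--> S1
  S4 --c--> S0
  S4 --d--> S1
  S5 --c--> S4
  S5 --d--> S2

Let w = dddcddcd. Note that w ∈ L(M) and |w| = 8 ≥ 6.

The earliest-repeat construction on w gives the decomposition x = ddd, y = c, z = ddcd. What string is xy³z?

dddcccddcd

xy^3z = ddd·c·c·c·ddcd = dddcccddcd.
Reading y = c takes M from S1 back to S1, so after x·y·y·y the machine is still in S1, and z then leads to the accepting state S1. Hence dddcccddcd ∈ L(M).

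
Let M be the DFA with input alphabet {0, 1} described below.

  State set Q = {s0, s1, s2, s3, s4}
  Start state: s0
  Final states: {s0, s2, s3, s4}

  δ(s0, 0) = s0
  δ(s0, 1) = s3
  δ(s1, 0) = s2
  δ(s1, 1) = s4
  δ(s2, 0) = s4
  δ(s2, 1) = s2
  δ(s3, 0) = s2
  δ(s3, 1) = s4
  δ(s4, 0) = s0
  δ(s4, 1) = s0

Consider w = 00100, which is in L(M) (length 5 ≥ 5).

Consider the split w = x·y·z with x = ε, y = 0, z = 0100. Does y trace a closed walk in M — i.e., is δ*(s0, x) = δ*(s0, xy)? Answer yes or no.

yes

State sequence: s0 -0-> s0

After x (step 0): s0. After xy (step 1): s0.
They match, so y = 0 drives M around a cycle from s0 back to itself; pumping y any number of times keeps M in s0 before reading z, and xyⁱz ∈ L(M) for every i ≥ 0.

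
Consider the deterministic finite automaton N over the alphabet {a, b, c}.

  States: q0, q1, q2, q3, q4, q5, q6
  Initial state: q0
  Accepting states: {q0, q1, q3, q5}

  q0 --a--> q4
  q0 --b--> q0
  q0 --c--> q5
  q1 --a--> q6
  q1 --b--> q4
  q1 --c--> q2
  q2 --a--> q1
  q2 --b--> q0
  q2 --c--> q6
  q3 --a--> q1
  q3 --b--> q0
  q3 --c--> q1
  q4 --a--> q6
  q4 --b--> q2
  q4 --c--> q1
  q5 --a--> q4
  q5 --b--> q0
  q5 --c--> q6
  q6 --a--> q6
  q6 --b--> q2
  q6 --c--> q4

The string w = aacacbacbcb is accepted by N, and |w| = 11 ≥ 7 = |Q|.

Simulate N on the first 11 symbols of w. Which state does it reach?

q0

State sequence: q0 -a-> q4 -a-> q6 -c-> q4 -a-> q6 -c-> q4 -b-> q2 -a-> q1 -c-> q2 -b-> q0 -c-> q5 -b-> q0

After reading 11 characters, N is in state q0.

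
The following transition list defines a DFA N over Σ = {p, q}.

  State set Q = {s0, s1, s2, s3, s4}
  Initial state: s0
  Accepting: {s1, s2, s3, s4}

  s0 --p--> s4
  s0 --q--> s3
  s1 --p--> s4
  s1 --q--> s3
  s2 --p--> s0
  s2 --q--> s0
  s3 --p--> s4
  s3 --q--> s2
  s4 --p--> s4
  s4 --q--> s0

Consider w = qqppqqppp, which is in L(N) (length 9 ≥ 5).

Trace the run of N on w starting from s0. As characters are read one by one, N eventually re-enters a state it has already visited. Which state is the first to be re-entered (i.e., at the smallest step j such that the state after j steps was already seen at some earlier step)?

s0

Run of N on w = q q p p q q p p p:
  step 0: s0  (start)
  step 1: s3  (read q: s0→s3)
  step 2: s2  (read q: s3→s2)
  step 3: s0  (read p: s2→s0)   ← first repeat (s0 seen earlier)
  step 4: s4  (read p: s0→s4)
  step 5: s0  (read q: s4→s0)
  step 6: s3  (read q: s0→s3)
  step 7: s4  (read p: s3→s4)
  step 8: s4  (read p: s4→s4)
  step 9: s4  (read p: s4→s4)

The earliest repeat is at step j = 3: N is in s0, which it already visited at step i = 0.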